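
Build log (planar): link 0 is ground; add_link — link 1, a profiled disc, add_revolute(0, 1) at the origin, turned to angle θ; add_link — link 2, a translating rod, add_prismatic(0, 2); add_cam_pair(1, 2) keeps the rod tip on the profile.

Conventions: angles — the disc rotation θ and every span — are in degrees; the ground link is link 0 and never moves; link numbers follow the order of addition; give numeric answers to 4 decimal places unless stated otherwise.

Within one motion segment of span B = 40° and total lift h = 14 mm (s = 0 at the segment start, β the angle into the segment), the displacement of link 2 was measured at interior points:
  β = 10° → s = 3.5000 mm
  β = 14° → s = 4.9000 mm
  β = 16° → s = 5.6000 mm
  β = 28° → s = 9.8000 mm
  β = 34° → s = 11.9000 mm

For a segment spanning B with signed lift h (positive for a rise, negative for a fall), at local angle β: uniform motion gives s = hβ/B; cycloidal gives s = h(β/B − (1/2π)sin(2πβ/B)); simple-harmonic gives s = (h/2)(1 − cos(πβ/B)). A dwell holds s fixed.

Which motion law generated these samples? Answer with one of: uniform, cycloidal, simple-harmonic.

candidates at β/B = r: uniform s = h·r (linear in β); cycloidal s = h·(r − sin(2πr)/(2π)); simple-harmonic s = (h/2)(1 − cos(πr))
β=10°: printed 3.5000 | uniform 3.5000, cycloidal 1.2718, simple-harmonic 2.0503
β=14°: printed 4.9000 | uniform 4.9000, cycloidal 3.0974, simple-harmonic 3.8221
β=16°: printed 5.6000 | uniform 5.6000, cycloidal 4.2903, simple-harmonic 4.8369
β=28°: printed 9.8000 | uniform 9.8000, cycloidal 11.9191, simple-harmonic 11.1145
β=34°: printed 11.9000 | uniform 11.9000, cycloidal 13.7026, simple-harmonic 13.2370
only one law matches every sample → uniform

uniform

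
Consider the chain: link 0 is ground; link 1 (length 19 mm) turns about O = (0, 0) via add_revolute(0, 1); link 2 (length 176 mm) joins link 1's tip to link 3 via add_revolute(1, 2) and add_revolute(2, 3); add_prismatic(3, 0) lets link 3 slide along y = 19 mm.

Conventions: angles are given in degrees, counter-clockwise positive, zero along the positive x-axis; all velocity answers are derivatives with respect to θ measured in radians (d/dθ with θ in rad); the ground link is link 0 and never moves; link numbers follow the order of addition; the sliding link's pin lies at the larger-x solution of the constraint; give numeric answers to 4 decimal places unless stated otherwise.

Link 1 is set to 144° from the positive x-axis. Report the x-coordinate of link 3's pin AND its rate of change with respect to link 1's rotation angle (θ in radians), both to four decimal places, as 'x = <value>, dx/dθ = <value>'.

geometry: r = 19 mm, L = 176 mm, e = 19 mm
crank pin P = (r cos θ, r sin θ) = (-15.371323, 11.167920)
h = r sin θ − e = 11.167920 − 19 = -7.832080
x = r cos θ + √(L² − h²) = -15.371323 + 175.825648 = 160.454325
dx/dθ = −r sin θ − h·r cos θ/√(L² − h²) (θ in radians; h = -7.832080) = -11.852629

x = 160.4543, dx/dθ = -11.8526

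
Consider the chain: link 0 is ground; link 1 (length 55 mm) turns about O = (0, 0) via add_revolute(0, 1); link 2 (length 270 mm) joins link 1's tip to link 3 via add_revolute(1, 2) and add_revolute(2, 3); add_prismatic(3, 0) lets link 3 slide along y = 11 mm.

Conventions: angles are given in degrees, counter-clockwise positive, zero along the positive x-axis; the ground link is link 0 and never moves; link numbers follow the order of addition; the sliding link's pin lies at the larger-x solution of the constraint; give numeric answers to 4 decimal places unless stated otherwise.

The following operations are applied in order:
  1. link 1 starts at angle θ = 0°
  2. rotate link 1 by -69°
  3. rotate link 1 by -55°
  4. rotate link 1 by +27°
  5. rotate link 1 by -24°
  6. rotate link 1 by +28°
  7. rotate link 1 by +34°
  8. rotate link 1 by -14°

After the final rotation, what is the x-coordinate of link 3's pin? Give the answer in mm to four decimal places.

geometry: r = 55 mm, L = 270 mm, e = 11 mm; θ starts at 0°
rotate link 1 by -69°: θ ← 0° -69° = -69°
rotate link 1 by -55°: θ ← -69° -55° = -124°
rotate link 1 by +27°: θ ← -124° +27° = -97°
rotate link 1 by -24°: θ ← -97° -24° = -121°
rotate link 1 by +28°: θ ← -121° +28° = -93°
rotate link 1 by +34°: θ ← -93° +34° = -59°
rotate link 1 by -14°: θ ← -59° -14° = -73°
crank pin P = (r cos θ, r sin θ) = (16.080444, -52.596762)
h = r sin θ − e = -52.596762 − 11 = -63.596762
x = r cos θ + √(L² − h²) = 16.080444 + 262.403224 = 278.483668

278.4837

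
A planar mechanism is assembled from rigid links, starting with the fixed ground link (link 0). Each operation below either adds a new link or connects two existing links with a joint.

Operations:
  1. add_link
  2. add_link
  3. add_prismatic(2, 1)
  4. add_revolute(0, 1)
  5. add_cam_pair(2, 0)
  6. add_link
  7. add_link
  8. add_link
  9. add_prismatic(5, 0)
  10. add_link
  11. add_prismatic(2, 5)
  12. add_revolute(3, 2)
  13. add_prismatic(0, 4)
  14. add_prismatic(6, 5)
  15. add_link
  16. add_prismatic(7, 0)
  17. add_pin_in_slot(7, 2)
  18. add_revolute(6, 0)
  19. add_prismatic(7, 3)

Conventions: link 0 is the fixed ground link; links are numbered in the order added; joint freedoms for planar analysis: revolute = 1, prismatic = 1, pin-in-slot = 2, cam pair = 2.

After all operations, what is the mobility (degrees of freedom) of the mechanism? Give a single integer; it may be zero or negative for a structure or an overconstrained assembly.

(L,J1,J2)=(1,0,0); link0 fixed
link1: (2,0,0)
link2: (3,0,0)
P 2-1 [J1]: (3,1,0)
R 0-1 [J1]: (3,2,0)
C 2-0 [J2]: (3,2,1)
link3: (4,2,1)
link4: (5,2,1)
link5: (6,2,1)
P 5-0 [J1]: (6,3,1)
link6: (7,3,1)
P 2-5 [J1]: (7,4,1)
R 3-2 [J1]: (7,5,1)
P 0-4 [J1]: (7,6,1)
P 6-5 [J1]: (7,7,1)
link7: (8,7,1)
P 7-0 [J1]: (8,8,1)
PS 7-2 [J2]: (8,8,2)
R 6-0 [J1]: (8,9,2)
P 7-3 [J1]: (8,10,2)
Grübler: 3·7 − 2·10 − 2 = -1

M = -1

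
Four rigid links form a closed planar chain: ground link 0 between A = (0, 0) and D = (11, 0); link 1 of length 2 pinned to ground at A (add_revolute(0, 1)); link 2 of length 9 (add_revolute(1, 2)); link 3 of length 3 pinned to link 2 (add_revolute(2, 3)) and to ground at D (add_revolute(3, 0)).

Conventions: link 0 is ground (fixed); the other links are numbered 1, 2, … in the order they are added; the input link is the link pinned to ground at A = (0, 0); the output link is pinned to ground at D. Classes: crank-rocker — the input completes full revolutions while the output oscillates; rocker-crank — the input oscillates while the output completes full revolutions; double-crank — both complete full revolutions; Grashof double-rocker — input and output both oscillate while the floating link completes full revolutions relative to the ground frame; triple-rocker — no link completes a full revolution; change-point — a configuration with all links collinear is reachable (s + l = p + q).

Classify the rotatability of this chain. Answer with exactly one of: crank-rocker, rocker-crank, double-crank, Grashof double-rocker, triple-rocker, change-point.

lengths: ground=11, input=2, coupler=9, output=3
sorted: s=2 (shortest), l=11 (longest), p+q=12
s + l = 13 vs p + q = 12
s + l > p + q → non-Grashof → no link fully rotates → triple-rocker

triple-rocker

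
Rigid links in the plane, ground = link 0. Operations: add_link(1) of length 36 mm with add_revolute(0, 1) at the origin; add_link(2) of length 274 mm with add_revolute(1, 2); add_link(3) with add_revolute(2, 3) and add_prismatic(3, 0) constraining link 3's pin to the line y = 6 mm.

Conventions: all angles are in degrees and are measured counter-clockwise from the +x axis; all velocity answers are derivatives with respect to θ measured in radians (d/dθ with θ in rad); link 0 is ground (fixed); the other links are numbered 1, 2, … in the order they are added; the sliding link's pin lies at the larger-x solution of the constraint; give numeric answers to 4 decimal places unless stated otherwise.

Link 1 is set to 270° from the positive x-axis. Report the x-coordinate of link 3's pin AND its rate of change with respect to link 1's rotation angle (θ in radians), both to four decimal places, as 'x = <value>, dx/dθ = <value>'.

geometry: r = 36 mm, L = 274 mm, e = 6 mm
crank pin P = (r cos θ, r sin θ) = (-0.000000, -36.000000)
h = r sin θ − e = -36.000000 − 6 = -42.000000
x = r cos θ + √(L² − h²) = -0.000000 + 270.761888 = 270.761888
dx/dθ = −r sin θ − h·r cos θ/√(L² − h²) (θ in radians; h = -42.000000) = 36.000000

x = 270.7619, dx/dθ = 36.0000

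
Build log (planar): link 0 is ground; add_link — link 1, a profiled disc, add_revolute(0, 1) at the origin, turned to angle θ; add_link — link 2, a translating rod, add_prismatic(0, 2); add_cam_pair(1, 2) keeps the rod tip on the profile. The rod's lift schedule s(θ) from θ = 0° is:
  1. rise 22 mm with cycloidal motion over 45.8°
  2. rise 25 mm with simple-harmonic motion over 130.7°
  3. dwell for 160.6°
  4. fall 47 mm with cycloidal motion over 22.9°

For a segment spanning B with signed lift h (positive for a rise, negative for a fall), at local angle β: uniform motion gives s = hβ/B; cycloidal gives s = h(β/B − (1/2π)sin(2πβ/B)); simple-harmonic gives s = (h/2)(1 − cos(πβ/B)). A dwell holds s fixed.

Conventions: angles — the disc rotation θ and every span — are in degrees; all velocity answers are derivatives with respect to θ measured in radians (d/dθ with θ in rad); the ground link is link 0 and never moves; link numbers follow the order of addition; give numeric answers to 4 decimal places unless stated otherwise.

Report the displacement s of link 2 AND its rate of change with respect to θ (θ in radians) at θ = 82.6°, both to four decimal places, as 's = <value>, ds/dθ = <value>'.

seg 1 [0°–45.8°] cycloidal, h=22: full span → s += 22 → s = 22.0000
seg 2 [45.8°–176.5°] simple-harmonic, h=25: θ=82.6° here. β=36.8, B=130.7. 25/2·(1 − cos(π·0.2816)) = 4.5795 → s = 26.5795
velocity in seg [45.8°–176.5°] (simple-harmonic), θ in radians: β = 36.8° = 0.6423 rad, B = 130.7° = 2.2811 rad; ds/dθ = (πh/(2B)) sin(πβ/B) = (π·25/(2·2.2811)) sin(π·0.2816) = 13.318030 mm/rad

s = 26.5795, ds/dθ = 13.3180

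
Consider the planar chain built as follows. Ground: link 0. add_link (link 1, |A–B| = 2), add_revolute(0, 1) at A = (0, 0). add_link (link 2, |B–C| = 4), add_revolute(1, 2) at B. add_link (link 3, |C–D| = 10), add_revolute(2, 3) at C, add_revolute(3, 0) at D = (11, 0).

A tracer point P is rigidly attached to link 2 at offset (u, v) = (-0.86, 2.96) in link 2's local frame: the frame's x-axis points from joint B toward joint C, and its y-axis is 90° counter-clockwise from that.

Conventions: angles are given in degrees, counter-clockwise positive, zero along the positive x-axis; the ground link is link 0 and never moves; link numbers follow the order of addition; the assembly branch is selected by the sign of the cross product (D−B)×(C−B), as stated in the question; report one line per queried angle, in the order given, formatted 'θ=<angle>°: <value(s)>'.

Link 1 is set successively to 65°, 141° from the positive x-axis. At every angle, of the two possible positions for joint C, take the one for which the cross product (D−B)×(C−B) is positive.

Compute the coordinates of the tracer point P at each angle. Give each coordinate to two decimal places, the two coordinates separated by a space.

A=(0,0), D=(11.00,0)
θ=65°: B = A + 2.00·(cos65°, sin65°) = (0.8452, 1.8126)
θ=65°: |BD| = 10.3153
θ=65°: circle(B,4.00) ∩ circle(D,10.00): a=1.0860, h=3.8498
θ=65°:   candidates: C₊=(2.5908,5.4116) cross=39.711; C₋=(1.2379,-2.1681) cross=-39.711
θ=65°:   branch + wants cross > 0 → take C=(2.5908,5.4116) (cross=39.711)
θ=65°: ex = (C−B)/|BC| = (0.4364,0.8998); ey = (-0.8998,0.4364)
θ=65°: P = B + -0.86·ex + 2.96·ey = (-2.1933,2.3306)
θ=141°: B = A + 2.00·(cos141°, sin141°) = (-1.5543, 1.2586)
θ=141°: |BD| = 12.6172
θ=141°: circle(B,4.00) ∩ circle(D,10.00): a=2.9798, h=2.6684
θ=141°:   candidates: C₊=(1.6769,3.6165) cross=33.668; C₋=(1.1445,-1.6938) cross=-33.668
θ=141°:   branch + wants cross > 0 → take C=(1.6769,3.6165) (cross=33.668)
θ=141°: ex = (C−B)/|BC| = (0.8078,0.5895); ey = (-0.5895,0.8078)
θ=141°: P = B + -0.86·ex + 2.96·ey = (-3.9938,3.1428)

θ=65°: -2.19 2.33
θ=141°: -3.99 3.14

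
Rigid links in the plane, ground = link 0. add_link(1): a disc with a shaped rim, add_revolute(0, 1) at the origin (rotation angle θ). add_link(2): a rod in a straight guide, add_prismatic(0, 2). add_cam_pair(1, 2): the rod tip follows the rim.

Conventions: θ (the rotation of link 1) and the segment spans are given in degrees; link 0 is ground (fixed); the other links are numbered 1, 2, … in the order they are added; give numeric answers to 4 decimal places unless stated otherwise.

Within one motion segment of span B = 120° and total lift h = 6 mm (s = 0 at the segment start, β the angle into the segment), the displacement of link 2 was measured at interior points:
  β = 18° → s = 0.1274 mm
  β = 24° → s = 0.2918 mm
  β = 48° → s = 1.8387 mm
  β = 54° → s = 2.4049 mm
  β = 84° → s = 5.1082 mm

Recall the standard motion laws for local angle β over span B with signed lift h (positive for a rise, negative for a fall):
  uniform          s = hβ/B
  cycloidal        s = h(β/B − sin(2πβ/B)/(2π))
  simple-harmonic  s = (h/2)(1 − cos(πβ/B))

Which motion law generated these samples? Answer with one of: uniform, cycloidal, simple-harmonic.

candidates at β/B = r: uniform s = h·r (linear in β); cycloidal s = h·(r − sin(2πr)/(2π)); simple-harmonic s = (h/2)(1 − cos(πr))
β=18°: printed 0.1274 | uniform 0.9000, cycloidal 0.1274, simple-harmonic 0.3270
β=24°: printed 0.2918 | uniform 1.2000, cycloidal 0.2918, simple-harmonic 0.5729
β=48°: printed 1.8387 | uniform 2.4000, cycloidal 1.8387, simple-harmonic 2.0729
β=54°: printed 2.4049 | uniform 2.7000, cycloidal 2.4049, simple-harmonic 2.5307
β=84°: printed 5.1082 | uniform 4.2000, cycloidal 5.1082, simple-harmonic 4.7634
only one law matches every sample → cycloidal

cycloidal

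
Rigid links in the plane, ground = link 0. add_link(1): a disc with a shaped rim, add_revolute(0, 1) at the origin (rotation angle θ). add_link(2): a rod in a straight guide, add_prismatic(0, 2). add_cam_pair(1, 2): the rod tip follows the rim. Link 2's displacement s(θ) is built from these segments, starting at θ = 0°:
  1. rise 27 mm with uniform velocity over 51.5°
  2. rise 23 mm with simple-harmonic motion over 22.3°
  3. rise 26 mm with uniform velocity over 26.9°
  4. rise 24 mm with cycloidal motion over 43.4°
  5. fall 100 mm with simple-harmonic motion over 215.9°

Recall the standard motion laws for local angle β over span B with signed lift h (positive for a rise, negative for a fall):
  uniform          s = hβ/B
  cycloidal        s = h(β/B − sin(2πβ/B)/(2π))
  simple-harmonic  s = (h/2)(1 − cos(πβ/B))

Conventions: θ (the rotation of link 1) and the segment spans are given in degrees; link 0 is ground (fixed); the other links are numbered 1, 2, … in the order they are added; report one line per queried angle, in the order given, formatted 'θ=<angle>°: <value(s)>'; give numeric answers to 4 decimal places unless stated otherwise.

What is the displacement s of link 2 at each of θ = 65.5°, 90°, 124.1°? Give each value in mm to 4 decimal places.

segment 1 (0° to 51.5°, uniform, h = 27) is passed completely: s = 0.0000 + (27) = 27.0000
θ = 65.5° falls in segment 2 (51.5° to 73.8°, simple-harmonic, h = 23): β = 65.5 − 51.5 = 14°, B = 22.3°; Δs = 23/2·(1 − cos(π·0.6278)) = 15.9942; s = 27.0000 + 15.9942 = 42.9942
segment 2 (51.5° to 73.8°, simple-harmonic, h = 23) is passed completely: s = 27.0000 + (23) = 50.0000
θ = 90° falls in segment 3 (73.8° to 100.7°, uniform, h = 26): β = 90 − 73.8 = 16.2°, B = 26.9°; Δs = 26·16.2/26.9 = 15.6580; s = 50.0000 + 15.6580 = 65.6580
segment 3 (73.8° to 100.7°, uniform, h = 26) is passed completely: s = 50.0000 + (26) = 76.0000
θ = 124.1° falls in segment 4 (100.7° to 144.1°, cycloidal, h = 24): β = 124.1 − 100.7 = 23.4°, B = 43.4°; Δs = 24·(0.5392 − sin(2π·0.5392)/(2π)) = 13.8707; s = 76.0000 + 13.8707 = 89.8707

θ=65.5°: 42.9942
θ=90°: 65.6580
θ=124.1°: 89.8707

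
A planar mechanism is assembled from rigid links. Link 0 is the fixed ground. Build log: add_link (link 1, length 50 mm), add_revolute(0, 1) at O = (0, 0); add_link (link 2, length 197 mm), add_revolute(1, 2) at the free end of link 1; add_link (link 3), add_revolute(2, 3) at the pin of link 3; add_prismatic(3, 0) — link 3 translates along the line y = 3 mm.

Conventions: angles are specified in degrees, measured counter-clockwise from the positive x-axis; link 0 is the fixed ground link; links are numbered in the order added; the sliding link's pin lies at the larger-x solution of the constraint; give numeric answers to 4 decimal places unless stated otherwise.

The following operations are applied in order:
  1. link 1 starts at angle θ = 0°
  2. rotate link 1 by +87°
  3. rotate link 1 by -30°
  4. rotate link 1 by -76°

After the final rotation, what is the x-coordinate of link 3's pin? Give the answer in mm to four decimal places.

geometry: r = 50 mm, L = 197 mm, e = 3 mm; θ starts at 0°
rotate link 1 by +87°: θ ← 0° +87° = 87°
rotate link 1 by -30°: θ ← 87° -30° = 57°
rotate link 1 by -76°: θ ← 57° -76° = -19°
crank pin P = (r cos θ, r sin θ) = (47.275929, -16.278408)
h = r sin θ − e = -16.278408 − 3 = -19.278408
x = r cos θ + √(L² − h²) = 47.275929 + 196.054439 = 243.330368

243.3304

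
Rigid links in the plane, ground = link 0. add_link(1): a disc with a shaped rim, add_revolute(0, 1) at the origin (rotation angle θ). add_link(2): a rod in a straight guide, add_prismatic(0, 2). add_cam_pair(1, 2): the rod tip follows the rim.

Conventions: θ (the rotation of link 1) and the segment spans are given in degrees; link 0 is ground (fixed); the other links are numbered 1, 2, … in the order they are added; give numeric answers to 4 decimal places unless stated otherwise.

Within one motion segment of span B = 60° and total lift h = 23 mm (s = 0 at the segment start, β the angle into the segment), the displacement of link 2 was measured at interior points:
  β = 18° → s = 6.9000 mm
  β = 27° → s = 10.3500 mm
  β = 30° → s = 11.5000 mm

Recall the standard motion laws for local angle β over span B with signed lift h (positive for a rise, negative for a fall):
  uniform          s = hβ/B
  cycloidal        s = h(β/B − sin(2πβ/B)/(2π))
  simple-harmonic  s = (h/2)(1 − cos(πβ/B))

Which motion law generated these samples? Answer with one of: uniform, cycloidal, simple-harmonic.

candidates at β/B = r: uniform s = h·r (linear in β); cycloidal s = h·(r − sin(2πr)/(2π)); simple-harmonic s = (h/2)(1 − cos(πr))
β=18°: printed 6.9000 | uniform 6.9000, cycloidal 3.4186, simple-harmonic 4.7405
β=27°: printed 10.3500 | uniform 10.3500, cycloidal 9.2188, simple-harmonic 9.7010
β=30°: printed 11.5000 | uniform 11.5000, cycloidal 11.5000, simple-harmonic 11.5000
only one law matches every sample → uniform

uniform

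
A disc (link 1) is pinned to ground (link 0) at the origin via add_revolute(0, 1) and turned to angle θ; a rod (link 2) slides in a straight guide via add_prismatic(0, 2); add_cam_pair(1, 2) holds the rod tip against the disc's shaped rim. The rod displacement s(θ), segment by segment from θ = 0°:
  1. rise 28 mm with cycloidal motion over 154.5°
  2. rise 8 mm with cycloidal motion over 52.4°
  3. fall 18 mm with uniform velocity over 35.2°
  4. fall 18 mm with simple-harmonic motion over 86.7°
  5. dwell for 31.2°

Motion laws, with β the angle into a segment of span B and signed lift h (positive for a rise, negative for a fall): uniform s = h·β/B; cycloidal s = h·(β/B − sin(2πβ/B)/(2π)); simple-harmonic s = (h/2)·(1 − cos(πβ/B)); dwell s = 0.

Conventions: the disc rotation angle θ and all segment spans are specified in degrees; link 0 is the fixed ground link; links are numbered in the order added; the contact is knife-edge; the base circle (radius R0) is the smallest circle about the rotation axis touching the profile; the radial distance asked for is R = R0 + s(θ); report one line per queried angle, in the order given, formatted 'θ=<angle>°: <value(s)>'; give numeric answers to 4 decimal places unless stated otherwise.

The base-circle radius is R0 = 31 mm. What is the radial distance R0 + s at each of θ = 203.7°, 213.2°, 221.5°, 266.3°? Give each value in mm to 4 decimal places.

segment 1 (0° to 154.5°, cycloidal, h = 28) is passed completely: s = 0.0000 + (28) = 28.0000
θ = 203.7° falls in segment 2 (154.5° to 206.9°, cycloidal, h = 8): β = 203.7 − 154.5 = 49.2°, B = 52.4°; Δs = 8·(0.9389 − sin(2π·0.9389)/(2π)) = 7.9881; s = 28.0000 + 7.9881 = 35.9881
segment 2 (154.5° to 206.9°, cycloidal, h = 8) is passed completely: s = 28.0000 + (8) = 36.0000
θ = 213.2° falls in segment 3 (206.9° to 242.1°, uniform, h = -18): β = 213.2 − 206.9 = 6.3°, B = 35.2°; Δs = -18·6.3/35.2 = -3.2216; s = 36.0000 − 3.2216 = 32.7784
θ = 221.5° falls in segment 3 (206.9° to 242.1°, uniform, h = -18): β = 221.5 − 206.9 = 14.6°, B = 35.2°; Δs = -18·14.6/35.2 = -7.4659; s = 36.0000 − 7.4659 = 28.5341
segment 3 (206.9° to 242.1°, uniform, h = -18) is passed completely: s = 36.0000 + (-18) = 18.0000
θ = 266.3° falls in segment 4 (242.1° to 328.8°, simple-harmonic, h = -18): β = 266.3 − 242.1 = 24.2°, B = 86.7°; Δs = -18/2·(1 − cos(π·0.2791)) = -3.2441; s = 18.0000 − 3.2441 = 14.7559
θ=203.7°: R = R0 + s = 31 + 35.9881 = 66.9881
θ=213.2°: R = R0 + s = 31 + 32.7784 = 63.7784
θ=221.5°: R = R0 + s = 31 + 28.5341 = 59.5341
θ=266.3°: R = R0 + s = 31 + 14.7559 = 45.7559

θ=203.7°: 66.9881
θ=213.2°: 63.7784
θ=221.5°: 59.5341
θ=266.3°: 45.7559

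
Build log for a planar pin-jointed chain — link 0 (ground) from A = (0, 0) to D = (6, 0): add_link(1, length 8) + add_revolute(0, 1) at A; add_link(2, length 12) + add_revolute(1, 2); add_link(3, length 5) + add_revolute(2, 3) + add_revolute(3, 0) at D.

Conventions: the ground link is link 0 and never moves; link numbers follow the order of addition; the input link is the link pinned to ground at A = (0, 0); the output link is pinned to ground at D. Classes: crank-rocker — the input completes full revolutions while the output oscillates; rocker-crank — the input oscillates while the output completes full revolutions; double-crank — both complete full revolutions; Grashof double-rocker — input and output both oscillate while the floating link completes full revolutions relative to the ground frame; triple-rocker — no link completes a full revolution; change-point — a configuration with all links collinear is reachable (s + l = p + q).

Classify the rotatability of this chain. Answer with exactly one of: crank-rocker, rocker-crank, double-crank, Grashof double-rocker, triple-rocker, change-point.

lengths: ground=6, input=8, coupler=12, output=5
sorted: s=5 (shortest), l=12 (longest), p+q=14
s + l = 17 vs p + q = 14
s + l > p + q → non-Grashof → no link fully rotates → triple-rocker

triple-rocker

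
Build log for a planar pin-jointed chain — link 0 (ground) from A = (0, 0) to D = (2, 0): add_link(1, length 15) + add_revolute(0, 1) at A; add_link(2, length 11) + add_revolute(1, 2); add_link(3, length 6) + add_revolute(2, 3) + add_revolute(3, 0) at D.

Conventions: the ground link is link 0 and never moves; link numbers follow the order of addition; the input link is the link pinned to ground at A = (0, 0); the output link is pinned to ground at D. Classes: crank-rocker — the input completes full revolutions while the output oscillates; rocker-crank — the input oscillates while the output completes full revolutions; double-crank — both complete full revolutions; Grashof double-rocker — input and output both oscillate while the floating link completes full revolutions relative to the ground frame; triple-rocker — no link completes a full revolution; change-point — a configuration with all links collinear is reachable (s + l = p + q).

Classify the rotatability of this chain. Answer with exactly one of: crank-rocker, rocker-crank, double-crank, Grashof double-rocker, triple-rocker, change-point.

lengths: ground=2, input=15, coupler=11, output=6
sorted: s=2 (shortest), l=15 (longest), p+q=17
s + l = 17 vs p + q = 17
s + l = p + q → change-point (collinear configuration reachable)

change-point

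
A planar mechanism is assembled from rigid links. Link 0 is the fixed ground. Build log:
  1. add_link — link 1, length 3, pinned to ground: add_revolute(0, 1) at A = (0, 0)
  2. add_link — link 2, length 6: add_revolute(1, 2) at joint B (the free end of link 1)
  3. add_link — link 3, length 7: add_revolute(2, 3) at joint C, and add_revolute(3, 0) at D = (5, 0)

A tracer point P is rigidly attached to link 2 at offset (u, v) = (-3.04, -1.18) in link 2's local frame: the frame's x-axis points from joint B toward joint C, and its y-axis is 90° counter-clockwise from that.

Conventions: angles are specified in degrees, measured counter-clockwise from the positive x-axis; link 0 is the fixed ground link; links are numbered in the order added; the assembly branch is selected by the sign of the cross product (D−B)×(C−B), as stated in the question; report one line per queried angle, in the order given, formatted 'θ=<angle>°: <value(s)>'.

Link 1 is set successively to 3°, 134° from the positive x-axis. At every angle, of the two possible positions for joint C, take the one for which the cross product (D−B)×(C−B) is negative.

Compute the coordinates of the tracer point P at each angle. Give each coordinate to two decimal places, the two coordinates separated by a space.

A=(0,0), D=(5.00,0)
θ=3°: B = A + 3.00·(cos3°, sin3°) = (2.9959, 0.1570)
θ=3°: |BD| = 2.0103
θ=3°: circle(B,6.00) ∩ circle(D,7.00): a=-2.2283, h=5.5709
θ=3°:   candidates: C₊=(1.2095,5.8849) cross=11.199; C₋=(0.3393,-5.2228) cross=-11.199
θ=3°:   branch - wants cross < 0 → take C=(0.3393,-5.2228) (cross=-11.199)
θ=3°: ex = (C−B)/|BC| = (-0.4428,-0.8966); ey = (0.8966,-0.4428)
θ=3°: P = B + -3.04·ex + -1.18·ey = (3.2839,3.4052)
θ=134°: B = A + 3.00·(cos134°, sin134°) = (-2.0840, 2.1580)
θ=134°: |BD| = 7.4054
θ=134°: circle(B,6.00) ∩ circle(D,7.00): a=2.8250, h=5.2934
θ=134°:   candidates: C₊=(2.1609,6.3984) cross=39.199; C₋=(-0.9242,-3.7288) cross=-39.199
θ=134°:   branch - wants cross < 0 → take C=(-0.9242,-3.7288) (cross=-39.199)
θ=134°: ex = (C−B)/|BC| = (0.1933,-0.9811); ey = (0.9811,0.1933)
θ=134°: P = B + -3.04·ex + -1.18·ey = (-3.8293,4.9126)

θ=3°: 3.28 3.41
θ=134°: -3.83 4.91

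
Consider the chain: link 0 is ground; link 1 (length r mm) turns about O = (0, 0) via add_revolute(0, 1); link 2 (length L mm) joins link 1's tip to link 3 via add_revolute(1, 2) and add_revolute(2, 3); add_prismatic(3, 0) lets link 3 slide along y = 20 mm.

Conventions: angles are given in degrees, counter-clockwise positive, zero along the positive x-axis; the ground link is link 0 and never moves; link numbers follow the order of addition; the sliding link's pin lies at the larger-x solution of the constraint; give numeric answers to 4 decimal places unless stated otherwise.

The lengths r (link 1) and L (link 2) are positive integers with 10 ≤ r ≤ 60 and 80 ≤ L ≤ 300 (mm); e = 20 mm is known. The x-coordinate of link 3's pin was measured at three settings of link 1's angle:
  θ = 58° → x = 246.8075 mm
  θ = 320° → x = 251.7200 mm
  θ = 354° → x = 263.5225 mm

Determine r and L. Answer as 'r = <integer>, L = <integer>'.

constraint per measurement: (x − r cos θ)² + (r sin θ − e)² = L²
subtracting the θ₁ and θ₂ equations cancels the r² and L² terms:
r = (x₁² − x₂²) / (2[(x₁cos θ₁ + e sin θ₁) − (x₂cos θ₂ + e sin θ₂)]) = 37.9999 → r = 38
L² = (x₁ − r cos θ₁)² + (r sin θ₁ − e)² = 51529.0172 → L = 227.0000 → L = 227
check at θ₃=354°: x = 263.5225 (printed 263.5225) ✓

r = 38, L = 227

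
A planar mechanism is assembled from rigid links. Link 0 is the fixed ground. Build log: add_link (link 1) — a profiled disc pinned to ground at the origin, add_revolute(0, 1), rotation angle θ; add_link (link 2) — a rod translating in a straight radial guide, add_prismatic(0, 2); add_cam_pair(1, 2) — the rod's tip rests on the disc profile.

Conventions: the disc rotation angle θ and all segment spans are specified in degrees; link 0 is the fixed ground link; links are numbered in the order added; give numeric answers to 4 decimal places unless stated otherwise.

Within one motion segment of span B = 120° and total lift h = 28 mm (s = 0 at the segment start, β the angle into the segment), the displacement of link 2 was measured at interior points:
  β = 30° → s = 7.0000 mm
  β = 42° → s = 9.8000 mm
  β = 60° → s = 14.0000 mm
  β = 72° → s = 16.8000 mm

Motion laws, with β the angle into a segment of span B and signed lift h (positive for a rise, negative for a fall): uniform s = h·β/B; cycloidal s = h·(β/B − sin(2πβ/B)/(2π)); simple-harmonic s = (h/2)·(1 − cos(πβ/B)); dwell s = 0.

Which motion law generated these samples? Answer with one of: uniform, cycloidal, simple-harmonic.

candidates at β/B = r: uniform s = h·r (linear in β); cycloidal s = h·(r − sin(2πr)/(2π)); simple-harmonic s = (h/2)(1 − cos(πr))
β=30°: printed 7.0000 | uniform 7.0000, cycloidal 2.5437, simple-harmonic 4.1005
β=42°: printed 9.8000 | uniform 9.8000, cycloidal 6.1947, simple-harmonic 7.6441
β=60°: printed 14.0000 | uniform 14.0000, cycloidal 14.0000, simple-harmonic 14.0000
β=72°: printed 16.8000 | uniform 16.8000, cycloidal 19.4194, simple-harmonic 18.3262
only one law matches every sample → uniform

uniform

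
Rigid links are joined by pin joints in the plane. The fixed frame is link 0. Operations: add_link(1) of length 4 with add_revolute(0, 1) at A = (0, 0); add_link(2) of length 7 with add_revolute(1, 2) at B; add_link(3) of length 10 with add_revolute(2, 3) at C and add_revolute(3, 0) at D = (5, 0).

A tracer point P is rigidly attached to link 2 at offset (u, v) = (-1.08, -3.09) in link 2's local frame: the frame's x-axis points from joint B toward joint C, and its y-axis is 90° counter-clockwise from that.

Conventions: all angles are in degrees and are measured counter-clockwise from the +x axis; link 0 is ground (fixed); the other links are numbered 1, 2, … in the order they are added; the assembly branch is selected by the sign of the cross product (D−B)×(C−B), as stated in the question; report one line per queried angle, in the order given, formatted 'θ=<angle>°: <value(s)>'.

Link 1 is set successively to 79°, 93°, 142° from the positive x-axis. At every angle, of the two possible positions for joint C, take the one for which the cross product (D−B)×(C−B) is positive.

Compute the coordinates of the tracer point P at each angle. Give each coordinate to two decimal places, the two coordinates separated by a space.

A=(0,0), D=(5.00,0)
θ=79°: B = A + 4.00·(cos79°, sin79°) = (0.7632, 3.9265)
θ=79°: |BD| = 5.7765
θ=79°: circle(B,7.00) ∩ circle(D,10.00): a=-1.5262, h=6.8316
θ=79°:   candidates: C₊=(4.2875,9.9746) cross=39.463; C₋=(-4.9999,-0.0467) cross=-39.463
θ=79°:   branch + wants cross > 0 → take C=(4.2875,9.9746) (cross=39.463)
θ=79°: ex = (C−B)/|BC| = (0.5035,0.8640); ey = (-0.8640,0.5035)
θ=79°: P = B + -1.08·ex + -3.09·ey = (2.8893,1.4376)
θ=93°: B = A + 4.00·(cos93°, sin93°) = (-0.2093, 3.9945)
θ=93°: |BD| = 6.5646
θ=93°: circle(B,7.00) ∩ circle(D,10.00): a=-0.6022, h=6.9740
θ=93°:   candidates: C₊=(3.5565,9.8953) cross=45.782; C₋=(-4.9309,-1.1733) cross=-45.782
θ=93°:   branch + wants cross > 0 → take C=(3.5565,9.8953) (cross=45.782)
θ=93°: ex = (C−B)/|BC| = (0.5380,0.8430); ey = (-0.8430,0.5380)
θ=93°: P = B + -1.08·ex + -3.09·ey = (1.8144,1.4218)
θ=142°: B = A + 4.00·(cos142°, sin142°) = (-3.1520, 2.4626)
θ=142°: |BD| = 8.5159
θ=142°: circle(B,7.00) ∩ circle(D,10.00): a=1.2635, h=6.8850
θ=142°:   candidates: C₊=(0.0485,8.6881) cross=58.632; C₋=(-3.9335,-4.4936) cross=-58.632
θ=142°:   branch + wants cross > 0 → take C=(0.0485,8.6881) (cross=58.632)
θ=142°: ex = (C−B)/|BC| = (0.4572,0.8894); ey = (-0.8894,0.4572)
θ=142°: P = B + -1.08·ex + -3.09·ey = (-0.8978,0.0893)

θ=79°: 2.89 1.44
θ=93°: 1.81 1.42
θ=142°: -0.90 0.09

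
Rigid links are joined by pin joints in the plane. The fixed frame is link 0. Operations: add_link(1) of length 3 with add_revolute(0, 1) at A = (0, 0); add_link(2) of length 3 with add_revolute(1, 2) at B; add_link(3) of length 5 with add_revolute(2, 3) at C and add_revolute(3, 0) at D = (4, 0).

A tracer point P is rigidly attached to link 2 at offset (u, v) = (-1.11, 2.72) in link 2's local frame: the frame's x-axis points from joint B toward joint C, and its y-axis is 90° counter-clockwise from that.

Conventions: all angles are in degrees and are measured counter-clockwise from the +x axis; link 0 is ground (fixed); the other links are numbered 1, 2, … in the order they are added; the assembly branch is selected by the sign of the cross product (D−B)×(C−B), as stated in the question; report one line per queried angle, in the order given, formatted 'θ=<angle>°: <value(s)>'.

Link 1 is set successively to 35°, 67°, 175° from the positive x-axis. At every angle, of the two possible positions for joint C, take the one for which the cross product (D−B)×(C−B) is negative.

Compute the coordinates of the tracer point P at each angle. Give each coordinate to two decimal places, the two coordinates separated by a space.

A=(0,0), D=(4.00,0)
θ=35°: B = A + 3.00·(cos35°, sin35°) = (2.4575, 1.7207)
θ=35°: |BD| = 2.3109
θ=35°: circle(B,3.00) ∩ circle(D,5.00): a=-2.3064, h=1.9185
θ=35°:   candidates: C₊=(2.3465,4.7187) cross=4.434; C₋=(-0.5106,2.1575) cross=-4.434
θ=35°:   branch - wants cross < 0 → take C=(-0.5106,2.1575) (cross=-4.434)
θ=35°: ex = (C−B)/|BC| = (-0.9893,0.1456); ey = (-0.1456,-0.9893)
θ=35°: P = B + -1.11·ex + 2.72·ey = (3.1597,-1.1319)
θ=67°: B = A + 3.00·(cos67°, sin67°) = (1.1722, 2.7615)
θ=67°: |BD| = 3.9525
θ=67°: circle(B,3.00) ∩ circle(D,5.00): a=-0.0478, h=2.9996
θ=67°:   candidates: C₊=(3.2338,4.9409) cross=11.856; C₋=(-0.9577,0.6488) cross=-11.856
θ=67°:   branch - wants cross < 0 → take C=(-0.9577,0.6488) (cross=-11.856)
θ=67°: ex = (C−B)/|BC| = (-0.7100,-0.7042); ey = (0.7042,-0.7100)
θ=67°: P = B + -1.11·ex + 2.72·ey = (3.8758,1.6121)
θ=175°: B = A + 3.00·(cos175°, sin175°) = (-2.9886, 0.2615)
θ=175°: |BD| = 6.9935
θ=175°: circle(B,3.00) ∩ circle(D,5.00): a=2.3528, h=1.8613
θ=175°:   candidates: C₊=(-0.5678,2.0335) cross=13.017; C₋=(-0.7070,-1.6865) cross=-13.017
θ=175°:   branch - wants cross < 0 → take C=(-0.7070,-1.6865) (cross=-13.017)
θ=175°: ex = (C−B)/|BC| = (0.7605,-0.6493); ey = (0.6493,0.7605)
θ=175°: P = B + -1.11·ex + 2.72·ey = (-2.0667,3.0508)

θ=35°: 3.16 -1.13
θ=67°: 3.88 1.61
θ=175°: -2.07 3.05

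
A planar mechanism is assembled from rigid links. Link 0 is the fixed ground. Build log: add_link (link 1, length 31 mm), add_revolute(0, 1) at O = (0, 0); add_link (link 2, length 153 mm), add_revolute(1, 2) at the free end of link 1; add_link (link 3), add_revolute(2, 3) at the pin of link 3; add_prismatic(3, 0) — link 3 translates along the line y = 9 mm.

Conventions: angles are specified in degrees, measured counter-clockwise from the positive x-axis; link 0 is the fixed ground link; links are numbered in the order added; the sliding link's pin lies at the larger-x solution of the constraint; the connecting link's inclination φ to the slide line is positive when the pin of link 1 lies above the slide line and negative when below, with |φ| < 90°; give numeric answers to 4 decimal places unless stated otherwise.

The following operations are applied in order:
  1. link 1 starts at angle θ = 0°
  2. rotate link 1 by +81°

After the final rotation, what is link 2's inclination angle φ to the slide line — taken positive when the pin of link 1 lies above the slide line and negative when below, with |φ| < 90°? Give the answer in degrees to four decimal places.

geometry: r = 31 mm, L = 153 mm, e = 9 mm; θ starts at 0°
rotate link 1 by +81°: θ ← 0° +81° = 81°
h = r sin θ − e = 30.618339 − 9 = 21.618339
sin φ = h / L = 21.618339 / 153 = 0.14129633
φ = arcsin(0.14129633) = 8.122866°

8.1229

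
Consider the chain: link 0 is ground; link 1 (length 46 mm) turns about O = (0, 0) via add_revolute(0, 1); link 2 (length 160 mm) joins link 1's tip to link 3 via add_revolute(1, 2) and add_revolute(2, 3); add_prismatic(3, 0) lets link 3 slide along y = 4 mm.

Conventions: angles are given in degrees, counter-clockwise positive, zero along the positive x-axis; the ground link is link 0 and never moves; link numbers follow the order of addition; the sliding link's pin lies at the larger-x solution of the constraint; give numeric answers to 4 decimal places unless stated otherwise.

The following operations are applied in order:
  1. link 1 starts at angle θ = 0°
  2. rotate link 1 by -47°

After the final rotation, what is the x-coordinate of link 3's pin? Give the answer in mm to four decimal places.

geometry: r = 46 mm, L = 160 mm, e = 4 mm; θ starts at 0°
rotate link 1 by -47°: θ ← 0° -47° = -47°
crank pin P = (r cos θ, r sin θ) = (31.371925, -33.642270)
h = r sin θ − e = -33.642270 − 4 = -37.642270
x = r cos θ + √(L² − h²) = 31.371925 + 155.509033 = 186.880958

186.8810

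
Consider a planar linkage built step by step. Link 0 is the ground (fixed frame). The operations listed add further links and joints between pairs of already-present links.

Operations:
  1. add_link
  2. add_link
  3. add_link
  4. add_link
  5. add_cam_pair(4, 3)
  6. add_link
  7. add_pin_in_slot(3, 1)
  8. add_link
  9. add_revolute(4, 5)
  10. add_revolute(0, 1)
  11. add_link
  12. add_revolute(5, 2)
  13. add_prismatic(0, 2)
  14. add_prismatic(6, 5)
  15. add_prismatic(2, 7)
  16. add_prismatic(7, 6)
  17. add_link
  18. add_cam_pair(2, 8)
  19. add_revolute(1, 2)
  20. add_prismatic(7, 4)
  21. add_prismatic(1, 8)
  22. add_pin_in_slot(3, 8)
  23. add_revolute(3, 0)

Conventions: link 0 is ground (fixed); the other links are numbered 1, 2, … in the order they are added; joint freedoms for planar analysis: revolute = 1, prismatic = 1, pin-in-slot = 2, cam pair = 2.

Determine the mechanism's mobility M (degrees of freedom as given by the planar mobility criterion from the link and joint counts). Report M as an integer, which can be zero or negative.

link 0 = ground. State L|J1|J2 = 1|0|0
+link1  2|0|0
+link2  3|0|0
+link3  4|0|0
+link4  5|0|0
C(4,3) f=2→J2  5|0|1
+link5  6|0|1
PS(3,1) f=2→J2  6|0|2
+link6  7|0|2
R(4,5) f=1→J1  7|1|2
R(0,1) f=1→J1  7|2|2
+link7  8|2|2
R(5,2) f=1→J1  8|3|2
P(0,2) f=1→J1  8|4|2
P(6,5) f=1→J1  8|5|2
P(2,7) f=1→J1  8|6|2
P(7,6) f=1→J1  8|7|2
+link8  9|7|2
C(2,8) f=2→J2  9|7|3
R(1,2) f=1→J1  9|8|3
P(7,4) f=1→J1  9|9|3
P(1,8) f=1→J1  9|10|3
PS(3,8) f=2→J2  9|10|4
R(3,0) f=1→J1  9|11|4
M = 3(9−1)−2·11−4 = 24−22−4 = -2

M = -2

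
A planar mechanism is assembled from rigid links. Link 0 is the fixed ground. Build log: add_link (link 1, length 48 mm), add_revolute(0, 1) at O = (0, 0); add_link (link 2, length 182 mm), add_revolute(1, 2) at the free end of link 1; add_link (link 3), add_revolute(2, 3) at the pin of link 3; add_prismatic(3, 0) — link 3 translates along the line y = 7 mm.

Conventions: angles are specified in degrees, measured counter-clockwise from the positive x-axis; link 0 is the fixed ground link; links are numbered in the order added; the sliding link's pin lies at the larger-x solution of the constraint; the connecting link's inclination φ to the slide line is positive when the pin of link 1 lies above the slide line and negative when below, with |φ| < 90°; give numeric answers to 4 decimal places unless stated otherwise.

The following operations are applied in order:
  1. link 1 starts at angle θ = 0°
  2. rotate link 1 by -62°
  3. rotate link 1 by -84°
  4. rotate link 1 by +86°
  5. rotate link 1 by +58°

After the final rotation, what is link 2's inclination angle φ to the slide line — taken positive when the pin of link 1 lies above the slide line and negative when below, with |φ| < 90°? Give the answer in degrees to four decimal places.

geometry: r = 48 mm, L = 182 mm, e = 7 mm; θ starts at 0°
rotate link 1 by -62°: θ ← 0° -62° = -62°
rotate link 1 by -84°: θ ← -62° -84° = -146°
rotate link 1 by +86°: θ ← -146° +86° = -60°
rotate link 1 by +58°: θ ← -60° +58° = -2°
h = r sin θ − e = -1.675176 − 7 = -8.675176
sin φ = h / L = -8.675176 / 182 = -0.04766580
φ = arcsin(-0.04766580) = -2.732084°

-2.7321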